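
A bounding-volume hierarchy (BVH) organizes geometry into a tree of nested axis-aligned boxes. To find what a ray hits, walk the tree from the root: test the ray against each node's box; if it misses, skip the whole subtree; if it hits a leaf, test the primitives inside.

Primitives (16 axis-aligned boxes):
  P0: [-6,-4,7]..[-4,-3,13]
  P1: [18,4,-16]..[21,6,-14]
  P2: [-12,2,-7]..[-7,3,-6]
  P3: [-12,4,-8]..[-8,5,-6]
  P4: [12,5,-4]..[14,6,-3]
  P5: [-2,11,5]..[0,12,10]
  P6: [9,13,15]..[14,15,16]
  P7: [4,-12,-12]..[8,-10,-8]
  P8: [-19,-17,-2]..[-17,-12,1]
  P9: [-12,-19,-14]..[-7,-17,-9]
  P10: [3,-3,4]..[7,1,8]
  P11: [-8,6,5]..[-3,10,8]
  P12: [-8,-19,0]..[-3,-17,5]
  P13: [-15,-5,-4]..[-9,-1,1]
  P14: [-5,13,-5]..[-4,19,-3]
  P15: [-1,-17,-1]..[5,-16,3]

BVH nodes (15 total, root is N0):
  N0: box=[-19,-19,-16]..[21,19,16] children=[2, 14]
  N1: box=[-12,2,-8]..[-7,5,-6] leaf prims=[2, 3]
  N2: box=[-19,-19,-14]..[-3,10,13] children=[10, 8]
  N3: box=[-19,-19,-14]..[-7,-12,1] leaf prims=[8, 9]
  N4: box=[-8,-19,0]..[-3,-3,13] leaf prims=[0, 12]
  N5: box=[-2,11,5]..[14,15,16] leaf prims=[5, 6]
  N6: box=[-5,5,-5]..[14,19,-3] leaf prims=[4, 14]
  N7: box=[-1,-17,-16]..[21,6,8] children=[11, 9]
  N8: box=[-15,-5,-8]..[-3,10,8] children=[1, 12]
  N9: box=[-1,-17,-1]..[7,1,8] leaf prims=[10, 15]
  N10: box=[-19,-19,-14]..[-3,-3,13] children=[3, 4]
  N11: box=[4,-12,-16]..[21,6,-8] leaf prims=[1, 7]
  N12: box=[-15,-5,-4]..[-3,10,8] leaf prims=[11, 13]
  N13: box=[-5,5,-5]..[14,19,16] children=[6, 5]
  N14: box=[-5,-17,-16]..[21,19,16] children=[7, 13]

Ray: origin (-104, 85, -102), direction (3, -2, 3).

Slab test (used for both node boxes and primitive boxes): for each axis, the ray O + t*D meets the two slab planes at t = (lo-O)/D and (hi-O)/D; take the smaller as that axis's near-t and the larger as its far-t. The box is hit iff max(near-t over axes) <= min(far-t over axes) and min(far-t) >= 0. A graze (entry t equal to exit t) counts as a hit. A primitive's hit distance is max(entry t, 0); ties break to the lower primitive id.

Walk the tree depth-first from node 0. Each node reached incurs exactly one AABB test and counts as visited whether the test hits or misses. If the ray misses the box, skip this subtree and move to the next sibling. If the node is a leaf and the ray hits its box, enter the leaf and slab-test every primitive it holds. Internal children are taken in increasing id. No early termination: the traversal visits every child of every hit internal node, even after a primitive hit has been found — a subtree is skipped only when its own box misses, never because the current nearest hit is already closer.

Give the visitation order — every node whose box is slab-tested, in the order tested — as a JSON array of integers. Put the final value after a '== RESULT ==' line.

Walk:
N0 x:[85/3,125/3] y:[33,52] z:[86/3,118/3] -> hit [33,118/3], descend [2, 14]
  N2 x:[85/3,101/3] y:[75/2,52] z:[88/3,115/3] -> miss, prune
  N14 x:[33,125/3] y:[33,51] z:[86/3,118/3] -> hit [33,118/3], descend [7, 13]
    N7 x:[103/3,125/3] y:[79/2,51] z:[86/3,110/3] -> miss, prune
    N13 x:[33,118/3] y:[33,40] z:[97/3,118/3] -> hit [33,118/3], descend [5, 6]
      N5 x:[34,118/3] y:[35,37] z:[107/3,118/3] -> hit [107/3,37] leaf, test {P5(miss), P6(miss)}
      N6 x:[33,118/3] y:[33,40] z:[97/3,33] -> hit [33,33] leaf, test {P4(miss), P14@t=33}

Visited [0, 2, 14, 7, 13, 5, 6]. Tests: 7 box, 2 leaf. Nearest: P14.

== RESULT ==
[0, 2, 14, 7, 13, 5, 6]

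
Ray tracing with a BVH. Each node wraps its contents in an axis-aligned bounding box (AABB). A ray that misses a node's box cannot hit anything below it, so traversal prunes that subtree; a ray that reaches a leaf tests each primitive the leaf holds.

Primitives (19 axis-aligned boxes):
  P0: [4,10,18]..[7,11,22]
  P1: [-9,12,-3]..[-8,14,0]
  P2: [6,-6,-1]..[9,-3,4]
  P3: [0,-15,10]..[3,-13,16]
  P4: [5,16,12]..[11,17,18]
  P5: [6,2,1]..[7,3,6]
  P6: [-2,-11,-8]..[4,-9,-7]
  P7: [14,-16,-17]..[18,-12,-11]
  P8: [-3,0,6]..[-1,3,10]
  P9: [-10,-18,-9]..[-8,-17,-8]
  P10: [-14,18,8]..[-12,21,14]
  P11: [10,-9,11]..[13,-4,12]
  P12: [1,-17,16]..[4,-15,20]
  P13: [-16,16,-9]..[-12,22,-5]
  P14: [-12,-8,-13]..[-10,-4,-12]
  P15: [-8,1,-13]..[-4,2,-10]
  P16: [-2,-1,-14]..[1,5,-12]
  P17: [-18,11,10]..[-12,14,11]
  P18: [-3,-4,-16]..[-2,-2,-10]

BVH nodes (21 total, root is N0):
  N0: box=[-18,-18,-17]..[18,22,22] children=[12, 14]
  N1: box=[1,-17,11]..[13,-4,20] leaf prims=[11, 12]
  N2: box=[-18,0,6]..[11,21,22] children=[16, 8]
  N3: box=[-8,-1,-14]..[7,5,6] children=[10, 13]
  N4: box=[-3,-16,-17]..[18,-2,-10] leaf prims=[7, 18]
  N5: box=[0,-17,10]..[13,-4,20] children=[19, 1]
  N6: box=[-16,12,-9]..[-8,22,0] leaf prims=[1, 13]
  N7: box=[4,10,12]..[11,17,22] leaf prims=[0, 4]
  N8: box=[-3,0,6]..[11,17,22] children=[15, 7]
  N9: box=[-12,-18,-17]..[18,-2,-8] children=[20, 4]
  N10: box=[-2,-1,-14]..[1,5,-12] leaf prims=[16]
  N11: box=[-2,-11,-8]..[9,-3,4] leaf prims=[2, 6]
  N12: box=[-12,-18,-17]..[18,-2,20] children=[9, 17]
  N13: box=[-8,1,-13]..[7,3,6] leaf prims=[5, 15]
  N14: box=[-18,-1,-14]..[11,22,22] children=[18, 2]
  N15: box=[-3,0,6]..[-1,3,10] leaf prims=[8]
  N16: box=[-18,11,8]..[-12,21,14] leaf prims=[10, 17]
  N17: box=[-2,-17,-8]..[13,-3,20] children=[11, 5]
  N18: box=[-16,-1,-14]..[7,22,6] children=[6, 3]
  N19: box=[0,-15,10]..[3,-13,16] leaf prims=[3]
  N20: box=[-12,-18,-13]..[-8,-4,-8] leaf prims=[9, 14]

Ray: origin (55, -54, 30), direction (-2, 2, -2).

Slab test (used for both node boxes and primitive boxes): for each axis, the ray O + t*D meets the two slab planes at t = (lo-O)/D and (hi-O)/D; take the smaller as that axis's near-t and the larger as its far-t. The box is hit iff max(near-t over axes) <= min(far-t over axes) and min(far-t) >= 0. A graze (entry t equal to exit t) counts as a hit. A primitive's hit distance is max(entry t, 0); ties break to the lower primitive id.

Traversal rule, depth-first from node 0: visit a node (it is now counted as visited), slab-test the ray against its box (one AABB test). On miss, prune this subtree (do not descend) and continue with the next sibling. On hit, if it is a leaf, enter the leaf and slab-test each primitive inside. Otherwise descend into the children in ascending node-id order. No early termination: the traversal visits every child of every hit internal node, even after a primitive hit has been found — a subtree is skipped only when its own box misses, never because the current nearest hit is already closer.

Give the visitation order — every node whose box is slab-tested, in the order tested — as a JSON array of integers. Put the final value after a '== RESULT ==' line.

Walk:
N0 x:[37/2,73/2] y:[18,38] z:[4,47/2] -> hit [37/2,47/2], descend [12, 14]
  N12 x:[37/2,67/2] y:[18,26] z:[5,47/2] -> hit [37/2,47/2], descend [9, 17]
    N9 x:[37/2,67/2] y:[18,26] z:[19,47/2] -> hit [19,47/2], descend [4, 20]
      N4 x:[37/2,29] y:[19,26] z:[20,47/2] -> hit [20,47/2] leaf, test {P7@t=41/2, P18(miss)}
      N20 x:[63/2,67/2] y:[18,25] z:[19,43/2] -> miss, prune
    N17 x:[21,57/2] y:[37/2,51/2] z:[5,19] -> miss, prune
  N14 x:[22,73/2] y:[53/2,38] z:[4,22] -> miss, prune

Summary -> nodes [0, 12, 9, 4, 20, 17, 14]; box-tests=7; leaf-entries=1; first=P7

== RESULT ==
[0, 12, 9, 4, 20, 17, 14]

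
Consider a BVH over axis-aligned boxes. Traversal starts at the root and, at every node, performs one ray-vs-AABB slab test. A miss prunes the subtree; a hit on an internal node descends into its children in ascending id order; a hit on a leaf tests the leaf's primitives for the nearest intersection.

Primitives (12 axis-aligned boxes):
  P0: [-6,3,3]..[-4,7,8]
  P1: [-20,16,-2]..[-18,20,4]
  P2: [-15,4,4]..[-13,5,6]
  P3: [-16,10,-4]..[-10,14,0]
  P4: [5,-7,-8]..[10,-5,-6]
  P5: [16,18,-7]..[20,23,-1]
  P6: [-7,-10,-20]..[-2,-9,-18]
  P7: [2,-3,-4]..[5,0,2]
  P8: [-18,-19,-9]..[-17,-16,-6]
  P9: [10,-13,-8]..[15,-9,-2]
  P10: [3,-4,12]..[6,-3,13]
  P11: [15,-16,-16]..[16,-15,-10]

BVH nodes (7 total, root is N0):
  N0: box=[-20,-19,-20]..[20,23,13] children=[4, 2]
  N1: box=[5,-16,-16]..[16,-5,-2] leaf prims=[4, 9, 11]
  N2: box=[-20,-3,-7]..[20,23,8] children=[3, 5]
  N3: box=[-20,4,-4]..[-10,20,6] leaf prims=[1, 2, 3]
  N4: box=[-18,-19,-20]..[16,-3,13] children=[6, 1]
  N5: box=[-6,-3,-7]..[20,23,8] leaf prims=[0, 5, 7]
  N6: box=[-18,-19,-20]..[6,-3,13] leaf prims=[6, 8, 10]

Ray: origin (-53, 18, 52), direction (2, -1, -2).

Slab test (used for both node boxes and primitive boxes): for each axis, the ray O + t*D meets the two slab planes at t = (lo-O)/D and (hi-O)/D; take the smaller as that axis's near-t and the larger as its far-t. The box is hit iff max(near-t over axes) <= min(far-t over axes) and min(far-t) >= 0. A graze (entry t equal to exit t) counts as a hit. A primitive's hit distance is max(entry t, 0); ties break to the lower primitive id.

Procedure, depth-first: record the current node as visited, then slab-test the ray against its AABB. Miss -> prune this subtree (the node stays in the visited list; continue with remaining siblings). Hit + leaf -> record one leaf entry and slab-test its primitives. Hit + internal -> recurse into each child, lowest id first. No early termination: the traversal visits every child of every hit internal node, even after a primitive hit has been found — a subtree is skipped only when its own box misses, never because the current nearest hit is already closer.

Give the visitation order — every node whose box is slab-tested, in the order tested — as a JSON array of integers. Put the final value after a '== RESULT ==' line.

Traverse from the root:
N0 x:[33/2,73/2] y:[-5,37] z:[39/2,36] -> hit [39/2,36], descend [2, 4]
  N2 x:[33/2,73/2] y:[-5,21] z:[22,59/2] -> miss, prune
  N4 x:[35/2,69/2] y:[21,37] z:[39/2,36] -> hit [21,69/2], descend [1, 6]
    N1 x:[29,69/2] y:[23,34] z:[27,34] -> hit [29,34] leaf, test {P4(miss), P9(miss), P11@t=34}
    N6 x:[35/2,59/2] y:[21,37] z:[39/2,36] -> hit [21,59/2] leaf, test {P6(miss), P8(miss), P10(miss)}

5 AABB tests over nodes [0, 2, 4, 1, 6]; 2 leaves entered; closest P11.

== RESULT ==
[0, 2, 4, 1, 6]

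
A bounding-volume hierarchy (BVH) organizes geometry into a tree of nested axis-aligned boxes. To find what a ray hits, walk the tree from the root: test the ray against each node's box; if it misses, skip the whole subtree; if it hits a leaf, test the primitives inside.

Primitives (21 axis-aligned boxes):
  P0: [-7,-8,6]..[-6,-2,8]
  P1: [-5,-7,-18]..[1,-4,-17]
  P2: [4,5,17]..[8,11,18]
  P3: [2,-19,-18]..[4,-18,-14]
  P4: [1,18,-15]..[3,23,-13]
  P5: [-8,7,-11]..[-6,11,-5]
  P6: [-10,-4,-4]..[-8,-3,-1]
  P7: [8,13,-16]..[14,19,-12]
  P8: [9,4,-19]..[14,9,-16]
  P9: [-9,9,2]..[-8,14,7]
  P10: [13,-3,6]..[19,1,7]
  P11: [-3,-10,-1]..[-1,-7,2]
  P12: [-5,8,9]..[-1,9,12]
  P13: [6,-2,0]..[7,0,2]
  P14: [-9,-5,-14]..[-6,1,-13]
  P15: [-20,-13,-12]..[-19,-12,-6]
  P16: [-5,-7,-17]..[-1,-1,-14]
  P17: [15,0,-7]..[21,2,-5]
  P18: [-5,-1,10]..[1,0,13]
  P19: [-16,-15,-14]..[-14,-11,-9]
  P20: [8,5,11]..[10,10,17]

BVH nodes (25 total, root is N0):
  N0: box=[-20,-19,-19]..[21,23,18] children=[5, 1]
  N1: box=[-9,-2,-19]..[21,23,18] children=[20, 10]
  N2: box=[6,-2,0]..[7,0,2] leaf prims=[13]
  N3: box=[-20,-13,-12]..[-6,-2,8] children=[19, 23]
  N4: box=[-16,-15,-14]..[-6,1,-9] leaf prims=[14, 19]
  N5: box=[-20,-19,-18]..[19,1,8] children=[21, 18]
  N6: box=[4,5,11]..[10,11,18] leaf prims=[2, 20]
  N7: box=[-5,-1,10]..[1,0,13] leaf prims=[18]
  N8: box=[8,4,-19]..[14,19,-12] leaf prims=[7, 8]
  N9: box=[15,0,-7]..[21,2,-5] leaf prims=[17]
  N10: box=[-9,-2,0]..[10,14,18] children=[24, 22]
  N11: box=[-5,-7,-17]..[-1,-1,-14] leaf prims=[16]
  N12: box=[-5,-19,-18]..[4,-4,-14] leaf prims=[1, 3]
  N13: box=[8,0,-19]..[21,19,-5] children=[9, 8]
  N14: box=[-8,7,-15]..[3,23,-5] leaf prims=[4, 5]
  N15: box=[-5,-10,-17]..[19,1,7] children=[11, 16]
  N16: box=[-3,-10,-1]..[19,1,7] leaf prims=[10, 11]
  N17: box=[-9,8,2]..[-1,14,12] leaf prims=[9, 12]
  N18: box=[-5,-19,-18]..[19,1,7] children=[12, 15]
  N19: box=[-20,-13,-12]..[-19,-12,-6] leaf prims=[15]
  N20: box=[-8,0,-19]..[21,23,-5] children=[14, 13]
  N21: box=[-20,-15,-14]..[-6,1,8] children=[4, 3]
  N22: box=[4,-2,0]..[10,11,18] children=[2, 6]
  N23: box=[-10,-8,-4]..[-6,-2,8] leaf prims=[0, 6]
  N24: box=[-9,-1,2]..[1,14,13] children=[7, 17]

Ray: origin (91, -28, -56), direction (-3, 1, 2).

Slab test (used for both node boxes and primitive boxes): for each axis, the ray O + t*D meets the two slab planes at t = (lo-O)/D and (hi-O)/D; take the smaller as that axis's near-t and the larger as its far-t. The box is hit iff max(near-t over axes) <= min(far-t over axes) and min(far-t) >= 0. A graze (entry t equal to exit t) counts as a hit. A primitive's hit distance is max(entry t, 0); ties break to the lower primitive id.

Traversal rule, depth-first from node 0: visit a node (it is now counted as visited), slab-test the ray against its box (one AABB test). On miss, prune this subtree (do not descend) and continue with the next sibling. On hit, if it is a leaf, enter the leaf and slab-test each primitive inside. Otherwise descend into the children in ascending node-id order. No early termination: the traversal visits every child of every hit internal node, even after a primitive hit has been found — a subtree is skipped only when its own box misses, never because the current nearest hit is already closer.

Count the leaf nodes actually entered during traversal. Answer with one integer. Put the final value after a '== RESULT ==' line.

Traverse from the root:
N0 x:[70/3,37] y:[9,51] z:[37/2,37] -> hit [70/3,37], descend [1, 5]
  N1 x:[70/3,100/3] y:[26,51] z:[37/2,37] -> hit [26,100/3], descend [10, 20]
    N10 x:[27,100/3] y:[26,42] z:[28,37] -> hit [28,100/3], descend [22, 24]
      N22 x:[27,29] y:[26,39] z:[28,37] -> hit [28,29], descend [2, 6]
        N2 x:[28,85/3] y:[26,28] z:[28,29] -> hit [28,28] leaf, test {P13@t=28}
        N6 x:[27,29] y:[33,39] z:[67/2,37] -> miss, prune
      N24 x:[30,100/3] y:[27,42] z:[29,69/2] -> hit [30,100/3], descend [7, 17]
        N7 x:[30,32] y:[27,28] z:[33,69/2] -> miss, prune
        N17 x:[92/3,100/3] y:[36,42] z:[29,34] -> miss, prune
    N20 x:[70/3,33] y:[28,51] z:[37/2,51/2] -> miss, prune
  N5 x:[24,37] y:[9,29] z:[19,32] -> hit [24,29], descend [18, 21]
    N18 x:[24,32] y:[9,29] z:[19,63/2] -> hit [24,29], descend [12, 15]
      N12 x:[29,32] y:[9,24] z:[19,21] -> miss, prune
      N15 x:[24,32] y:[18,29] z:[39/2,63/2] -> hit [24,29], descend [11, 16]
        N11 x:[92/3,32] y:[21,27] z:[39/2,21] -> miss, prune
        N16 x:[24,94/3] y:[18,29] z:[55/2,63/2] -> hit [55/2,29] leaf, test {P10(miss), P11(miss)}
    N21 x:[97/3,37] y:[13,29] z:[21,32] -> miss, prune

order=[0, 1, 10, 22, 2, 6, 24, 7, 17, 20, 5, 18, 12, 15, 11, 16, 21]  |boxes|=17  |leaves|=2  hit=P13

== RESULT ==
2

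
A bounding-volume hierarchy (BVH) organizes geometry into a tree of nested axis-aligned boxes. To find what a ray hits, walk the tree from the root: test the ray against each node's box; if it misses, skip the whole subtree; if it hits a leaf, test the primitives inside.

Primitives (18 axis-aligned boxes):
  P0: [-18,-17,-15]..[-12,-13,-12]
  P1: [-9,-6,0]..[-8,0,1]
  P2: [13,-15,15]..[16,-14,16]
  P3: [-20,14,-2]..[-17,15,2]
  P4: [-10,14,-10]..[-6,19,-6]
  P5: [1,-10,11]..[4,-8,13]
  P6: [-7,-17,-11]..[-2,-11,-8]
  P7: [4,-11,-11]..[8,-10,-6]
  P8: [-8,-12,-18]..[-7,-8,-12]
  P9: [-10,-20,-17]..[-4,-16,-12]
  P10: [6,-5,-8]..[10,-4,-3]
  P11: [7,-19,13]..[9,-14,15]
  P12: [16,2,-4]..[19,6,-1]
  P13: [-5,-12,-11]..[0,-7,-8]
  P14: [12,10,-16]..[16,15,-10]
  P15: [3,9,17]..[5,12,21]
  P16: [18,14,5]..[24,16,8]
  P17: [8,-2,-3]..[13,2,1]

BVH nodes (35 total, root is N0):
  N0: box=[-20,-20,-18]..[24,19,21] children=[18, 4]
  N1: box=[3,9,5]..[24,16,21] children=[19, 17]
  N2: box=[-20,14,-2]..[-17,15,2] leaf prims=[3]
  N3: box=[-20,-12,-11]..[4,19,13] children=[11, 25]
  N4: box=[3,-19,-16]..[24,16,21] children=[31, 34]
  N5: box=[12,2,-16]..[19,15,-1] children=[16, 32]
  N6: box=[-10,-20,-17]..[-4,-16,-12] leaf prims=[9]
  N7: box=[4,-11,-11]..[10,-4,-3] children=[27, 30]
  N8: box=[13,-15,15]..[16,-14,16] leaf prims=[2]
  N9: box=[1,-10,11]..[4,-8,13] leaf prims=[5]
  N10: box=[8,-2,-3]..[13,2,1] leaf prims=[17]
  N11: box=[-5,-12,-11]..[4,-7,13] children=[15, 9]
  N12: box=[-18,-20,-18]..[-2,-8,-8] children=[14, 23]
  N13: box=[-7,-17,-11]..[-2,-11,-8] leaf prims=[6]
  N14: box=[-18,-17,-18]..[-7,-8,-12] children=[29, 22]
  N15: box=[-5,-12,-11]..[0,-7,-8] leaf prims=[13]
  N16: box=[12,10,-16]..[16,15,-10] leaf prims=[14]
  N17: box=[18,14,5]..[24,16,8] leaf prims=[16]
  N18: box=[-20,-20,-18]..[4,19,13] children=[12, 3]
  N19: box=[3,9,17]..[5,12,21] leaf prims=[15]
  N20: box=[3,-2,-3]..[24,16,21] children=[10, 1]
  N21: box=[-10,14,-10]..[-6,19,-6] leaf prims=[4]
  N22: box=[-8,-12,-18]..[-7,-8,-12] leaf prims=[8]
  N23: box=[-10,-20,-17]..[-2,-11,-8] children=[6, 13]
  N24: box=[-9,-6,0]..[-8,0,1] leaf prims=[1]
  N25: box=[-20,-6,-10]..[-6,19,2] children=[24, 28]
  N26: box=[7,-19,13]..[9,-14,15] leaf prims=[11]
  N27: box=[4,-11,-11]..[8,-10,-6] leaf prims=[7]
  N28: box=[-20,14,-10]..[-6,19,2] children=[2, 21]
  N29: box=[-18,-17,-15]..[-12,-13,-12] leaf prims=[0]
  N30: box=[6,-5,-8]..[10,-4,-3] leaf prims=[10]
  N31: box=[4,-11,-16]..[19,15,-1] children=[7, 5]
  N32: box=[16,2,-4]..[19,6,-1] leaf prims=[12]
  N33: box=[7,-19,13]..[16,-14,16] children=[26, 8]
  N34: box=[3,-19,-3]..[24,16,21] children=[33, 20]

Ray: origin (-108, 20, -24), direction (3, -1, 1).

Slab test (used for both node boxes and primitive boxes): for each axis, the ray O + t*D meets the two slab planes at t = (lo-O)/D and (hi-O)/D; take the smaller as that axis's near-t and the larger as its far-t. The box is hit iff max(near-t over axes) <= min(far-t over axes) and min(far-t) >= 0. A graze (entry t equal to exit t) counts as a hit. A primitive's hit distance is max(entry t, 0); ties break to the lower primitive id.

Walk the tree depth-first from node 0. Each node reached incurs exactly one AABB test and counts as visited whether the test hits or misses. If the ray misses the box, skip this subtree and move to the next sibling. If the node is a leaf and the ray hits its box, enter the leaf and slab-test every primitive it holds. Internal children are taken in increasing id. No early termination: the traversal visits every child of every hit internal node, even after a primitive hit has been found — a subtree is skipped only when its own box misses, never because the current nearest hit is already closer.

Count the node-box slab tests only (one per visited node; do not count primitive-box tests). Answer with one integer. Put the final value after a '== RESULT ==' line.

Trace the traversal:
N0 x:[88/3,44] y:[1,40] z:[6,45] -> hit [88/3,40], descend [4, 18]
  N4 x:[37,44] y:[4,39] z:[8,45] -> hit [37,39], descend [31, 34]
    N31 x:[112/3,127/3] y:[5,31] z:[8,23] -> miss, prune
    N34 x:[37,44] y:[4,39] z:[21,45] -> hit [37,39], descend [20, 33]
      N20 x:[37,44] y:[4,22] z:[21,45] -> miss, prune
      N33 x:[115/3,124/3] y:[34,39] z:[37,40] -> hit [115/3,39], descend [8, 26]
        N8 x:[121/3,124/3] y:[34,35] z:[39,40] -> miss, prune
        N26 x:[115/3,39] y:[34,39] z:[37,39] -> hit [115/3,39] leaf, test {P11@t=115/3}
  N18 x:[88/3,112/3] y:[1,40] z:[6,37] -> hit [88/3,37], descend [3, 12]
    N3 x:[88/3,112/3] y:[1,32] z:[13,37] -> hit [88/3,32], descend [11, 25]
      N11 x:[103/3,112/3] y:[27,32] z:[13,37] -> miss, prune
      N25 x:[88/3,34] y:[1,26] z:[14,26] -> miss, prune
    N12 x:[30,106/3] y:[28,40] z:[6,16] -> miss, prune

order=[0, 4, 31, 34, 20, 33, 8, 26, 18, 3, 11, 25, 12]  |boxes|=13  |leaves|=1  hit=P11

== RESULT ==
13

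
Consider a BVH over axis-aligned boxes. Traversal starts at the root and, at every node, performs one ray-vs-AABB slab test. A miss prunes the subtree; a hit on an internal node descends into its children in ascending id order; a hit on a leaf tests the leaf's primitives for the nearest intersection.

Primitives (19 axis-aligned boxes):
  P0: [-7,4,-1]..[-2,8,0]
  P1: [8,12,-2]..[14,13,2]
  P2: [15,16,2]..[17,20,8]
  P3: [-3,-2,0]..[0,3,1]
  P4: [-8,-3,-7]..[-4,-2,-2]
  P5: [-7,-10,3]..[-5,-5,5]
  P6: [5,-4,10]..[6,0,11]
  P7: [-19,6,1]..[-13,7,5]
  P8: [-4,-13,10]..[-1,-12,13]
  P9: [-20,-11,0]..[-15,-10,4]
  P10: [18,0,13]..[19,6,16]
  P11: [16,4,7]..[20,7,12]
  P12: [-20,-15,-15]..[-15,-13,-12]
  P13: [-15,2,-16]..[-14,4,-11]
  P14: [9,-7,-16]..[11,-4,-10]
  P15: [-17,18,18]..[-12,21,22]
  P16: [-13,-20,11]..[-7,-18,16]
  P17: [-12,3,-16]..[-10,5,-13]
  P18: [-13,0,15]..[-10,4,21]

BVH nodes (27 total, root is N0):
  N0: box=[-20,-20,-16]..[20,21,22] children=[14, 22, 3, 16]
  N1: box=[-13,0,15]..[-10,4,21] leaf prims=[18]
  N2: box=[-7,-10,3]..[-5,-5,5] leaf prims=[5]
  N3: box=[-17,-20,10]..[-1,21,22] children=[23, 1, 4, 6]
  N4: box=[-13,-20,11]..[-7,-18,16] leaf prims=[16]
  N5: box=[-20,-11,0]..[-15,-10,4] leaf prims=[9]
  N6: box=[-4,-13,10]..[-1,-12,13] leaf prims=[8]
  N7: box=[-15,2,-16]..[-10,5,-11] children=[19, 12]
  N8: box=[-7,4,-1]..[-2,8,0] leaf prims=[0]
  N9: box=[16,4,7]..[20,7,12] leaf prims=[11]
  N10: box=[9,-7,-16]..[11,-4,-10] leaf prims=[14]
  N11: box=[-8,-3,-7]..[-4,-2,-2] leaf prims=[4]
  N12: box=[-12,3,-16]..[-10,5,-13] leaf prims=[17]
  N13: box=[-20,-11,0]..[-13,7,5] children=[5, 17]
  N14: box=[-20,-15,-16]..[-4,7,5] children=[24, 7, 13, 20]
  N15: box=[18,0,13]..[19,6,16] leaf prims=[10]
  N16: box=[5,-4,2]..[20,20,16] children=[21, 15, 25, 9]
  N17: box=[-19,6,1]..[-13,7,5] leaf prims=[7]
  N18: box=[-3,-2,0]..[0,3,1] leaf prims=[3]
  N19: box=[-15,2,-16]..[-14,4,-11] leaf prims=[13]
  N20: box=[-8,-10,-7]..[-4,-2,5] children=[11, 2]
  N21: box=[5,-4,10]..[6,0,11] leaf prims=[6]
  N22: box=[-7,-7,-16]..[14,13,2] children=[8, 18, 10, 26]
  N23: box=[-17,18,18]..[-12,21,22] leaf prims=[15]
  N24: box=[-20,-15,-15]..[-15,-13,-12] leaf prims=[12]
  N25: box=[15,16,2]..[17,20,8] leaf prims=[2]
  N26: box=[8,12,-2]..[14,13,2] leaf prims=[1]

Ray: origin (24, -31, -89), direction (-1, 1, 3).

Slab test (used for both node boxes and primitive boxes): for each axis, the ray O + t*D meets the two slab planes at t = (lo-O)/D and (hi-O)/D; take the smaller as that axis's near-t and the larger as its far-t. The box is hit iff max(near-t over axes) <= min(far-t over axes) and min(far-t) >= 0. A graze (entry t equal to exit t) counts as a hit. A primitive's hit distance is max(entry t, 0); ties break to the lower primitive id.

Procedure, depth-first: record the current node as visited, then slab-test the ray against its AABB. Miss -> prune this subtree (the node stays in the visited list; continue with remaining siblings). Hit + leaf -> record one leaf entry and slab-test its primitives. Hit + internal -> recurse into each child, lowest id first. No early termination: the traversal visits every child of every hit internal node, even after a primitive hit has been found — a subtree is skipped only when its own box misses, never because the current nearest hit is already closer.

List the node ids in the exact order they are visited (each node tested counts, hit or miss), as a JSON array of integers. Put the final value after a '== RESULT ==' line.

Traverse from the root:
N0 x:[4,44] y:[11,52] z:[73/3,37] -> hit [73/3,37], descend [3, 14, 16, 22]
  N3 x:[25,41] y:[11,52] z:[33,37] -> hit [33,37], descend [1, 4, 6, 23]
    N1 x:[34,37] y:[31,35] z:[104/3,110/3] -> hit [104/3,35] leaf, test {P18@t=104/3}
    N4 x:[31,37] y:[11,13] z:[100/3,35] -> miss, prune
    N6 x:[25,28] y:[18,19] z:[33,34] -> miss, prune
    N23 x:[36,41] y:[49,52] z:[107/3,37] -> miss, prune
  N14 x:[28,44] y:[16,38] z:[73/3,94/3] -> hit [28,94/3], descend [7, 13, 20, 24]
    N7 x:[34,39] y:[33,36] z:[73/3,26] -> miss, prune
    N13 x:[37,44] y:[20,38] z:[89/3,94/3] -> miss, prune
    N20 x:[28,32] y:[21,29] z:[82/3,94/3] -> hit [28,29], descend [2, 11]
      N2 x:[29,31] y:[21,26] z:[92/3,94/3] -> miss, prune
      N11 x:[28,32] y:[28,29] z:[82/3,29] -> hit [28,29] leaf, test {P4@t=28}
    N24 x:[39,44] y:[16,18] z:[74/3,77/3] -> miss, prune
  N16 x:[4,19] y:[27,51] z:[91/3,35] -> miss, prune
  N22 x:[10,31] y:[24,44] z:[73/3,91/3] -> hit [73/3,91/3], descend [8, 10, 18, 26]
    N8 x:[26,31] y:[35,39] z:[88/3,89/3] -> miss, prune
    N10 x:[13,15] y:[24,27] z:[73/3,79/3] -> miss, prune
    N18 x:[24,27] y:[29,34] z:[89/3,30] -> miss, prune
    N26 x:[10,16] y:[43,44] z:[29,91/3] -> miss, prune

Visited [0, 3, 1, 4, 6, 23, 14, 7, 13, 20, 2, 11, 24, 16, 22, 8, 10, 18, 26]. Tests: 19 box, 2 leaf. Nearest: P4.

== RESULT ==
[0, 3, 1, 4, 6, 23, 14, 7, 13, 20, 2, 11, 24, 16, 22, 8, 10, 18, 26]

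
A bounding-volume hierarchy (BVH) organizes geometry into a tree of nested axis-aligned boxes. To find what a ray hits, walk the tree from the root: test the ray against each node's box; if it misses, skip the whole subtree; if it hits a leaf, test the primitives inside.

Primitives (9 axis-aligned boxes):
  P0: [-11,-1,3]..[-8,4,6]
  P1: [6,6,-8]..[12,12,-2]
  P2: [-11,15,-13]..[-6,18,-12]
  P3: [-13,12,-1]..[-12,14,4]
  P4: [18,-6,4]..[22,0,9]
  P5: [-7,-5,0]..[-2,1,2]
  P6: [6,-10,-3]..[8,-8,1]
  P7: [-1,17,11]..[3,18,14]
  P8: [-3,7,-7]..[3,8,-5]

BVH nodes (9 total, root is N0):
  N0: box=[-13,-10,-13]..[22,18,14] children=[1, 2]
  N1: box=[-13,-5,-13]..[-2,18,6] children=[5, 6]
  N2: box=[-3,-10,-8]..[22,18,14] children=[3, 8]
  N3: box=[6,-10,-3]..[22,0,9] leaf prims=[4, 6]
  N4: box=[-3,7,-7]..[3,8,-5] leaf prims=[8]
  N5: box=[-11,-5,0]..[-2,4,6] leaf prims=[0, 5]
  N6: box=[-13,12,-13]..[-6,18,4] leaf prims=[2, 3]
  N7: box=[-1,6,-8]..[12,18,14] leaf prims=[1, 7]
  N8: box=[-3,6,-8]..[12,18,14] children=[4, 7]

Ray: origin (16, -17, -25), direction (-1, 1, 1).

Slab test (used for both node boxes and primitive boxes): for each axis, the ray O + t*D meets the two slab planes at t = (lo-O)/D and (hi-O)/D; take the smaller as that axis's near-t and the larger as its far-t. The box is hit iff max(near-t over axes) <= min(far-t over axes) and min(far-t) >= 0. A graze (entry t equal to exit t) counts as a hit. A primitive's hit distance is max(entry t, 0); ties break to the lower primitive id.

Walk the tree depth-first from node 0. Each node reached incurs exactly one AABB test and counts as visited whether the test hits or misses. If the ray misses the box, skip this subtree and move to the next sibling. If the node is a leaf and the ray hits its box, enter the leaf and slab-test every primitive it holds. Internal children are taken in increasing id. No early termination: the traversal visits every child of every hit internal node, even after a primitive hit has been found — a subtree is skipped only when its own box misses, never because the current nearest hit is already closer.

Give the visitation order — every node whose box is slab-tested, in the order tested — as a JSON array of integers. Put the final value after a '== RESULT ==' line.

Walk:
N0 x:[-6,29] y:[7,35] z:[12,39] -> hit [12,29], descend [1, 2]
  N1 x:[18,29] y:[12,35] z:[12,31] -> hit [18,29], descend [5, 6]
    N5 x:[18,27] y:[12,21] z:[25,31] -> miss, prune
    N6 x:[22,29] y:[29,35] z:[12,29] -> hit [29,29] leaf, test {P2(miss), P3@t=29}
  N2 x:[-6,19] y:[7,35] z:[17,39] -> hit [17,19], descend [3, 8]
    N3 x:[-6,10] y:[7,17] z:[22,34] -> miss, prune
    N8 x:[4,19] y:[23,35] z:[17,39] -> miss, prune

order=[0, 1, 5, 6, 2, 3, 8]  |boxes|=7  |leaves|=1  hit=P3

== RESULT ==
[0, 1, 5, 6, 2, 3, 8]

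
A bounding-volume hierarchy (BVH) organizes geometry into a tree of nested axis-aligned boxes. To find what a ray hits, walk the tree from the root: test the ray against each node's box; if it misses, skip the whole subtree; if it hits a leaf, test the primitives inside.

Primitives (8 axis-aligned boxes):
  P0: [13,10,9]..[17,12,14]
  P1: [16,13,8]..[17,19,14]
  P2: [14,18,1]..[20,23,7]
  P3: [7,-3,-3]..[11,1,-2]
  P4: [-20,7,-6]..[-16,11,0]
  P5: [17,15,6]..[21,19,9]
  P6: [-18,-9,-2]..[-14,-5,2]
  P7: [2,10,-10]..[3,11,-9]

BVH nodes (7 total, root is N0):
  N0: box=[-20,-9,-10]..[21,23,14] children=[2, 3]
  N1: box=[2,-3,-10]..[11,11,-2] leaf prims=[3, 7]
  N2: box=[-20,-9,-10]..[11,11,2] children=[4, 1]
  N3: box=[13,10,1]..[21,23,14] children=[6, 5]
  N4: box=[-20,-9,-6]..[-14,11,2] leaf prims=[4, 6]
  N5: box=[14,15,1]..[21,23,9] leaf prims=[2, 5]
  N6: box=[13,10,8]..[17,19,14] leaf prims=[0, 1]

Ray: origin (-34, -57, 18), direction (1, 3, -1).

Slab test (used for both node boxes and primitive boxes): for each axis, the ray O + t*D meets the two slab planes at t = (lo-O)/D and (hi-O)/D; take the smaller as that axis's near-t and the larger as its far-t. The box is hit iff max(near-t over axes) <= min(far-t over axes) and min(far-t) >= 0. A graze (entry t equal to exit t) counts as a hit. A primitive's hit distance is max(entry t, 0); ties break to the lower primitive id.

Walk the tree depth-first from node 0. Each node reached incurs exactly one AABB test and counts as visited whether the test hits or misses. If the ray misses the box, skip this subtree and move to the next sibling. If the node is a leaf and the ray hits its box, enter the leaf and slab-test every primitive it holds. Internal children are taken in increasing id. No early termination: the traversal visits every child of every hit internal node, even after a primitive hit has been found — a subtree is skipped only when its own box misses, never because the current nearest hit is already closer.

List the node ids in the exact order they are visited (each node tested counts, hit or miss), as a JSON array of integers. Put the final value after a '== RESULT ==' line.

Walk:
N0 x:[14,55] y:[16,80/3] z:[4,28] -> hit [16,80/3], descend [2, 3]
  N2 x:[14,45] y:[16,68/3] z:[16,28] -> hit [16,68/3], descend [1, 4]
    N1 x:[36,45] y:[18,68/3] z:[20,28] -> miss, prune
    N4 x:[14,20] y:[16,68/3] z:[16,24] -> hit [16,20] leaf, test {P4(miss), P6@t=16}
  N3 x:[47,55] y:[67/3,80/3] z:[4,17] -> miss, prune

5 AABB tests over nodes [0, 2, 1, 4, 3]; 1 leaf entered; closest P6.

== RESULT ==
[0, 2, 1, 4, 3]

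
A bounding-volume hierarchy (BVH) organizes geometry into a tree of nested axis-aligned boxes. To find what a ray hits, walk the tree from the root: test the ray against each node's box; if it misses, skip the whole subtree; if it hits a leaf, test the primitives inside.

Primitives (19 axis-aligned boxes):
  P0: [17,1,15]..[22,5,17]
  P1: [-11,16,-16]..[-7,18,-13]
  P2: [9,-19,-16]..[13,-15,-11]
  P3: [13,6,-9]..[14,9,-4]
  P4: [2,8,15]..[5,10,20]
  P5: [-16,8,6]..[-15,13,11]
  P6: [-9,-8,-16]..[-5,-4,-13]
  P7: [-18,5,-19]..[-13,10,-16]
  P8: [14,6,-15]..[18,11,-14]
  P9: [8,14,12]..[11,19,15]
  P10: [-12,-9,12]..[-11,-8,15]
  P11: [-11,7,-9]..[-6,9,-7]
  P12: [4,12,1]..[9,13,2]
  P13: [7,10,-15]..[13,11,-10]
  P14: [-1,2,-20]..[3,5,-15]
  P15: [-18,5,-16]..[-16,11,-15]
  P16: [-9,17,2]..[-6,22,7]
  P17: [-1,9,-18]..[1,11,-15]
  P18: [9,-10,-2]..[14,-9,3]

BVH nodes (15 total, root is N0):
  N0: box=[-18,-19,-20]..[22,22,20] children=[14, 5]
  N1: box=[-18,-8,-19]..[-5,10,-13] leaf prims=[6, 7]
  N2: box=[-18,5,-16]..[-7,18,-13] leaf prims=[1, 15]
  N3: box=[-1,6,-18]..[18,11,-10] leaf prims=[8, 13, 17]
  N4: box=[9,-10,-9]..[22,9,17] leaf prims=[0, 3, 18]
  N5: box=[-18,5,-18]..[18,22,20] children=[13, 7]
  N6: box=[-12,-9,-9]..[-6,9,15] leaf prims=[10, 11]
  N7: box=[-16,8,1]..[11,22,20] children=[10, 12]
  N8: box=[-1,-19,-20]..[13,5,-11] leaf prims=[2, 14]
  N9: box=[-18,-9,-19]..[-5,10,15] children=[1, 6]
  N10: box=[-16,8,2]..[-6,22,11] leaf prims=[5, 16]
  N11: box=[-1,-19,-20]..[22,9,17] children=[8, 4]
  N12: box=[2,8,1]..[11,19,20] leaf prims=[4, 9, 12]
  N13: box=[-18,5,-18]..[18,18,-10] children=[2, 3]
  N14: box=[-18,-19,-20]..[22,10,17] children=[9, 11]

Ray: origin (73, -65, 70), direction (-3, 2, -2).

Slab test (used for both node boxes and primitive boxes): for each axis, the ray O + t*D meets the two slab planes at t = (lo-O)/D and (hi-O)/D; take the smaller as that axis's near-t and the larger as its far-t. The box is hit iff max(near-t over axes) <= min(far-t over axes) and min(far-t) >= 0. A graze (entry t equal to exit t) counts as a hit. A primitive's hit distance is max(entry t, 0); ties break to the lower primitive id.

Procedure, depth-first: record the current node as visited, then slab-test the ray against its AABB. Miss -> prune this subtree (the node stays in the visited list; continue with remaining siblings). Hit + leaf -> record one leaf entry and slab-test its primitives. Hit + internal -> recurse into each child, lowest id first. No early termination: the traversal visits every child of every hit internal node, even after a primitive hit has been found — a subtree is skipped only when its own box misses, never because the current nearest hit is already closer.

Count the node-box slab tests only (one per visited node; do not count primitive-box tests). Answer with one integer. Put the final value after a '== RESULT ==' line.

Trace the traversal:
N0 x:[17,91/3] y:[23,87/2] z:[25,45] -> hit [25,91/3], descend [5, 14]
  N5 x:[55/3,91/3] y:[35,87/2] z:[25,44] -> miss, prune
  N14 x:[17,91/3] y:[23,75/2] z:[53/2,45] -> hit [53/2,91/3], descend [9, 11]
    N9 x:[26,91/3] y:[28,75/2] z:[55/2,89/2] -> hit [28,91/3], descend [1, 6]
      N1 x:[26,91/3] y:[57/2,75/2] z:[83/2,89/2] -> miss, prune
      N6 x:[79/3,85/3] y:[28,37] z:[55/2,79/2] -> hit [28,85/3] leaf, test {P10@t=28, P11(miss)}
    N11 x:[17,74/3] y:[23,37] z:[53/2,45] -> miss, prune

Summary -> nodes [0, 5, 14, 9, 1, 6, 11]; box-tests=7; leaf-entries=1; first=P10

== RESULT ==
7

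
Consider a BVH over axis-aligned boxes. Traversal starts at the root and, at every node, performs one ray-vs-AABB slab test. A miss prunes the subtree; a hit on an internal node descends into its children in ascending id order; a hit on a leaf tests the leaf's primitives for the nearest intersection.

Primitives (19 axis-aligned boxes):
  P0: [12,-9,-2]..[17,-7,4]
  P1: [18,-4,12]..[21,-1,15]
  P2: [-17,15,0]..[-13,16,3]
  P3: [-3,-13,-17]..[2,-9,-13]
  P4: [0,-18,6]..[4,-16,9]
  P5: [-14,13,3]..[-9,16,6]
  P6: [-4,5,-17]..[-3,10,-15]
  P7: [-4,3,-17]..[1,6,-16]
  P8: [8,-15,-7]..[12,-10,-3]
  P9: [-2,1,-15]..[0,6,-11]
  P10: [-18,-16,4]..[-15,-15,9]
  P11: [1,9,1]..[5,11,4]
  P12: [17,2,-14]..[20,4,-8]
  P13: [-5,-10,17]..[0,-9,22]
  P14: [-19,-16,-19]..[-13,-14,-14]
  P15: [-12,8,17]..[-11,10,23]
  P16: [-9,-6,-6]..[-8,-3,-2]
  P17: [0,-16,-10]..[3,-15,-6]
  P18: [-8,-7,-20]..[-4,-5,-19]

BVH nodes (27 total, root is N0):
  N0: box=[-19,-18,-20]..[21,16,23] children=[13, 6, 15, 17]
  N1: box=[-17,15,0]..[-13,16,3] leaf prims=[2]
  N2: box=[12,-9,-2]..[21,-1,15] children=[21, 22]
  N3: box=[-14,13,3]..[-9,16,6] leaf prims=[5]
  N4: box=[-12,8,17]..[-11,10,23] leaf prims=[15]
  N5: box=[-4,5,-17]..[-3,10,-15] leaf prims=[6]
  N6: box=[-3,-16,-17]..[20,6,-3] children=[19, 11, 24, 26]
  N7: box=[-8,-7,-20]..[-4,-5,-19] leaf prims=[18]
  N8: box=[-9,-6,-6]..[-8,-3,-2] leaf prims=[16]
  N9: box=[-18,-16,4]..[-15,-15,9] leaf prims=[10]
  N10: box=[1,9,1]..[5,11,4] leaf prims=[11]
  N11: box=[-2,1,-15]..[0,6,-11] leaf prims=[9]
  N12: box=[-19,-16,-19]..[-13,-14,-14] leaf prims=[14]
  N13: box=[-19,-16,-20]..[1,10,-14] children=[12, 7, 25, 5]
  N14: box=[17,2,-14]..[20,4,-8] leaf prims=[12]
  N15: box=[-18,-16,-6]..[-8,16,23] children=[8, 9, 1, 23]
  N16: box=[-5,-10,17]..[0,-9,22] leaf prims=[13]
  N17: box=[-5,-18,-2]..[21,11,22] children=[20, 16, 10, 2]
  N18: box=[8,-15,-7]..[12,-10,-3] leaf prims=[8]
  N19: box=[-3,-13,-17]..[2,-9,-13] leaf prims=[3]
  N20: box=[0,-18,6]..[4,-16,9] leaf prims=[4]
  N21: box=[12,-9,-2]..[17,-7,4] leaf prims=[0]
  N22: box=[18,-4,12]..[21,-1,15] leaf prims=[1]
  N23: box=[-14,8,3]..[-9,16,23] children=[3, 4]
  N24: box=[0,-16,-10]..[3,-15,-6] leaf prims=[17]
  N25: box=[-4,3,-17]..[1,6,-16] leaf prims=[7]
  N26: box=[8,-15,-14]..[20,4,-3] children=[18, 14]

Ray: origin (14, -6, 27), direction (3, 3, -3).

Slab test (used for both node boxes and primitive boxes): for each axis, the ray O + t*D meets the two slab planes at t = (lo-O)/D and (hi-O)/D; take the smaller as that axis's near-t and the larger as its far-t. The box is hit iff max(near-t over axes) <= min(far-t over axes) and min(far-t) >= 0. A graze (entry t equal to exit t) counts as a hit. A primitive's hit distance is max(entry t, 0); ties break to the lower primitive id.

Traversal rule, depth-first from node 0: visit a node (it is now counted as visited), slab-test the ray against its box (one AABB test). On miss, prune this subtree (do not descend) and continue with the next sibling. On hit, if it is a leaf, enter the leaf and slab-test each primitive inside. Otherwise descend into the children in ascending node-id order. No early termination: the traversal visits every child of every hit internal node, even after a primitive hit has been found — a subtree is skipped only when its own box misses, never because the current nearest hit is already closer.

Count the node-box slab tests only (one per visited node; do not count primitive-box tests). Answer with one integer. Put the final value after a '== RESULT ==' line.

Walk:
N0 x:[-11,7/3] y:[-4,22/3] z:[4/3,47/3] -> hit [4/3,7/3], descend [6, 13, 15, 17]
  N6 x:[-17/3,2] y:[-10/3,4] z:[10,44/3] -> miss, prune
  N13 x:[-11,-13/3] y:[-10/3,16/3] z:[41/3,47/3] -> miss, prune
  N15 x:[-32/3,-22/3] y:[-10/3,22/3] z:[4/3,11] -> miss, prune
  N17 x:[-19/3,7/3] y:[-4,17/3] z:[5/3,29/3] -> hit [5/3,7/3], descend [2, 10, 16, 20]
    N2 x:[-2/3,7/3] y:[-1,5/3] z:[4,29/3] -> miss, prune
    N10 x:[-13/3,-3] y:[5,17/3] z:[23/3,26/3] -> miss, prune
    N16 x:[-19/3,-14/3] y:[-4/3,-1] z:[5/3,10/3] -> miss, prune
    N20 x:[-14/3,-10/3] y:[-4,-10/3] z:[6,7] -> miss, prune

9 AABB tests over nodes [0, 6, 13, 15, 17, 2, 10, 16, 20]; 0 leaves entered; closest miss.

== RESULT ==
9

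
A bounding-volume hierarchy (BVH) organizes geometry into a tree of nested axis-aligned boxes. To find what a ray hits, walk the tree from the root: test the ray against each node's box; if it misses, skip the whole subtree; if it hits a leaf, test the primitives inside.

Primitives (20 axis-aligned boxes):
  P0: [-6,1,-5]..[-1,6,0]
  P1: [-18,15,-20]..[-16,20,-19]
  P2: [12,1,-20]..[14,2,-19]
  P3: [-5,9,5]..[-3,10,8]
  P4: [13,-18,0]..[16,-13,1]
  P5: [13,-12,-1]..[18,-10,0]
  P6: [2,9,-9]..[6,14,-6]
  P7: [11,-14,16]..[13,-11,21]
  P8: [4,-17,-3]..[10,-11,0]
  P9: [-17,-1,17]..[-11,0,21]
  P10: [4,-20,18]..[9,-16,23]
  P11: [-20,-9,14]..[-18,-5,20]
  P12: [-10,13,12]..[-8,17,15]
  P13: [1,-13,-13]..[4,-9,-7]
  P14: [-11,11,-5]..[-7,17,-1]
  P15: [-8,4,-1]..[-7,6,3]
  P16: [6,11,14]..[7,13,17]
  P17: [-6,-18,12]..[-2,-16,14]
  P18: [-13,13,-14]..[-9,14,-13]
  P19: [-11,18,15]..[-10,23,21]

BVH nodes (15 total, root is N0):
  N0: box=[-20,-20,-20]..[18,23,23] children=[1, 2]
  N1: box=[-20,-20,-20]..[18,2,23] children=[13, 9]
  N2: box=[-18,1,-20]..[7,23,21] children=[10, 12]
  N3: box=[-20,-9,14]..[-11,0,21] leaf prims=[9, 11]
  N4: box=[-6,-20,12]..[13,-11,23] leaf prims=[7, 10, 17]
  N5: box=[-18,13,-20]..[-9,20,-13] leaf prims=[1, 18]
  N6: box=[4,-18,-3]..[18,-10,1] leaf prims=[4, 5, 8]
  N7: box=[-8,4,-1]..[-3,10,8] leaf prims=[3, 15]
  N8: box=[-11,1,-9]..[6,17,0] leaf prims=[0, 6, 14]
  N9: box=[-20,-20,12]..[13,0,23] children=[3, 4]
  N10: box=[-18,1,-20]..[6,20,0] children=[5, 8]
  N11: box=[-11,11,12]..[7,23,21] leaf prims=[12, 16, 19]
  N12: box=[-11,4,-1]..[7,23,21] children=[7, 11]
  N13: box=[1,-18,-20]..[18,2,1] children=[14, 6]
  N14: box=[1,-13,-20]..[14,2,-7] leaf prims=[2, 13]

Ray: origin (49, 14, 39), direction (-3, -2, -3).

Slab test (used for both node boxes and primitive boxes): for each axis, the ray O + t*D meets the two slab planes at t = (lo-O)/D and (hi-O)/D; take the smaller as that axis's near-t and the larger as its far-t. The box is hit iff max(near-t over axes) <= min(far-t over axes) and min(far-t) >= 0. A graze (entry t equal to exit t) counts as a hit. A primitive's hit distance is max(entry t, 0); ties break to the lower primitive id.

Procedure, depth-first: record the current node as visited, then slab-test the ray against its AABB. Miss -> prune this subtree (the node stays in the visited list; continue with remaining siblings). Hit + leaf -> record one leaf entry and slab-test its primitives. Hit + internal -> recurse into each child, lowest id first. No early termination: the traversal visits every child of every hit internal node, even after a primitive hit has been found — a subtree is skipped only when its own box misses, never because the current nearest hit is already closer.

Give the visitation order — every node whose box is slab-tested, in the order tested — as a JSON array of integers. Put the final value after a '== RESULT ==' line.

Walk:
N0 x:[31/3,23] y:[-9/2,17] z:[16/3,59/3] -> hit [31/3,17], descend [1, 2]
  N1 x:[31/3,23] y:[6,17] z:[16/3,59/3] -> hit [31/3,17], descend [9, 13]
    N9 x:[12,23] y:[7,17] z:[16/3,9] -> miss, prune
    N13 x:[31/3,16] y:[6,16] z:[38/3,59/3] -> hit [38/3,16], descend [6, 14]
      N6 x:[31/3,15] y:[12,16] z:[38/3,14] -> hit [38/3,14] leaf, test {P4(miss), P5(miss), P8@t=13}
      N14 x:[35/3,16] y:[6,27/2] z:[46/3,59/3] -> miss, prune
  N2 x:[14,67/3] y:[-9/2,13/2] z:[6,59/3] -> miss, prune

7 AABB tests over nodes [0, 1, 9, 13, 6, 14, 2]; 1 leaf entered; closest P8.

== RESULT ==
[0, 1, 9, 13, 6, 14, 2]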